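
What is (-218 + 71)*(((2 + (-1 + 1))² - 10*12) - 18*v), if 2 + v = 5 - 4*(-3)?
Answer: 56742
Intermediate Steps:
v = 15 (v = -2 + (5 - 4*(-3)) = -2 + (5 + 12) = -2 + 17 = 15)
(-218 + 71)*(((2 + (-1 + 1))² - 10*12) - 18*v) = (-218 + 71)*(((2 + (-1 + 1))² - 10*12) - 18*15) = -147*(((2 + 0)² - 120) - 270) = -147*((2² - 120) - 270) = -147*((4 - 120) - 270) = -147*(-116 - 270) = -147*(-386) = 56742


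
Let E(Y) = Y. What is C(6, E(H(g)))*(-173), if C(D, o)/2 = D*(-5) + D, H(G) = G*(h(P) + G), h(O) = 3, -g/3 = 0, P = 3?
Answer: 8304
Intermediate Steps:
g = 0 (g = -3*0 = 0)
H(G) = G*(3 + G)
C(D, o) = -8*D (C(D, o) = 2*(D*(-5) + D) = 2*(-5*D + D) = 2*(-4*D) = -8*D)
C(6, E(H(g)))*(-173) = -8*6*(-173) = -48*(-173) = 8304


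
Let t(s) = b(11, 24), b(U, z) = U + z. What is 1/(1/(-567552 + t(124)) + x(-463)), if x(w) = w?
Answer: -567517/262760372 ≈ -0.0021598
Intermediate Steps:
t(s) = 35 (t(s) = 11 + 24 = 35)
1/(1/(-567552 + t(124)) + x(-463)) = 1/(1/(-567552 + 35) - 463) = 1/(1/(-567517) - 463) = 1/(-1/567517 - 463) = 1/(-262760372/567517) = -567517/262760372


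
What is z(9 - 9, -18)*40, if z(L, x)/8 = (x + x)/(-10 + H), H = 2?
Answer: 1440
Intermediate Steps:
z(L, x) = -2*x (z(L, x) = 8*((x + x)/(-10 + 2)) = 8*((2*x)/(-8)) = 8*((2*x)*(-1/8)) = 8*(-x/4) = -2*x)
z(9 - 9, -18)*40 = -2*(-18)*40 = 36*40 = 1440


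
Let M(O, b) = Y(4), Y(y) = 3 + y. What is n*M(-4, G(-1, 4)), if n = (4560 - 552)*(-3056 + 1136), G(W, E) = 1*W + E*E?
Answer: -53867520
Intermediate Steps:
G(W, E) = W + E²
M(O, b) = 7 (M(O, b) = 3 + 4 = 7)
n = -7695360 (n = 4008*(-1920) = -7695360)
n*M(-4, G(-1, 4)) = -7695360*7 = -53867520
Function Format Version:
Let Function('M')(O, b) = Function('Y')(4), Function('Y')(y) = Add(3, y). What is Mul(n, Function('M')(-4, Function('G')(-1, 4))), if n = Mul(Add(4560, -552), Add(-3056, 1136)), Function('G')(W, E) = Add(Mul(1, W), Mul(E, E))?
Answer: -53867520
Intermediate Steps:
Function('G')(W, E) = Add(W, Pow(E, 2))
Function('M')(O, b) = 7 (Function('M')(O, b) = Add(3, 4) = 7)
n = -7695360 (n = Mul(4008, -1920) = -7695360)
Mul(n, Function('M')(-4, Function('G')(-1, 4))) = Mul(-7695360, 7) = -53867520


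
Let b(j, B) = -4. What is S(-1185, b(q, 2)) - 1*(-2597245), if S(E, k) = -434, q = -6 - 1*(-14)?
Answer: 2596811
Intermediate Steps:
q = 8 (q = -6 + 14 = 8)
S(-1185, b(q, 2)) - 1*(-2597245) = -434 - 1*(-2597245) = -434 + 2597245 = 2596811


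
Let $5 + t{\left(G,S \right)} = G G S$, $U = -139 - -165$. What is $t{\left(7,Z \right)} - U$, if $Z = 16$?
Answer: $753$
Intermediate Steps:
$U = 26$ ($U = -139 + 165 = 26$)
$t{\left(G,S \right)} = -5 + S G^{2}$ ($t{\left(G,S \right)} = -5 + G G S = -5 + G^{2} S = -5 + S G^{2}$)
$t{\left(7,Z \right)} - U = \left(-5 + 16 \cdot 7^{2}\right) - 26 = \left(-5 + 16 \cdot 49\right) - 26 = \left(-5 + 784\right) - 26 = 779 - 26 = 753$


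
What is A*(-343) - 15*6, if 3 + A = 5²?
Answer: -7636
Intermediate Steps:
A = 22 (A = -3 + 5² = -3 + 25 = 22)
A*(-343) - 15*6 = 22*(-343) - 15*6 = -7546 - 90 = -7636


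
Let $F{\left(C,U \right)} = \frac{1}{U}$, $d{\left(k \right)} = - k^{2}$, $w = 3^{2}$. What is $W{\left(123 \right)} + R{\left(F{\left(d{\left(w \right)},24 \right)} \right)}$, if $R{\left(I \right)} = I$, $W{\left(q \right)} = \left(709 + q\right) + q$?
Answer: $\frac{22921}{24} \approx 955.04$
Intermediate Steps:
$W{\left(q \right)} = 709 + 2 q$
$w = 9$
$W{\left(123 \right)} + R{\left(F{\left(d{\left(w \right)},24 \right)} \right)} = \left(709 + 2 \cdot 123\right) + \frac{1}{24} = \left(709 + 246\right) + \frac{1}{24} = 955 + \frac{1}{24} = \frac{22921}{24}$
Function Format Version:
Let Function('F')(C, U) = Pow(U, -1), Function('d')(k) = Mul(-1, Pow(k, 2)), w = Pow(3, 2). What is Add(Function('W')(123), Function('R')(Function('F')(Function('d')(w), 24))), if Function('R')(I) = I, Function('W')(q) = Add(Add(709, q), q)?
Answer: Rational(22921, 24) ≈ 955.04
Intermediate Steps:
Function('W')(q) = Add(709, Mul(2, q))
w = 9
Add(Function('W')(123), Function('R')(Function('F')(Function('d')(w), 24))) = Add(Add(709, Mul(2, 123)), Pow(24, -1)) = Add(Add(709, 246), Rational(1, 24)) = Add(955, Rational(1, 24)) = Rational(22921, 24)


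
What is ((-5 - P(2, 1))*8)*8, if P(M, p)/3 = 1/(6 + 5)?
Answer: -3712/11 ≈ -337.45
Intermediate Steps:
P(M, p) = 3/11 (P(M, p) = 3/(6 + 5) = 3/11)
((-5 - P(2, 1))*8)*8 = ((-5 - 1*3/11)*8)*8 = ((-5 - 3/11)*8)*8 = -58/11*8*8 = -464/11*8 = -3712/11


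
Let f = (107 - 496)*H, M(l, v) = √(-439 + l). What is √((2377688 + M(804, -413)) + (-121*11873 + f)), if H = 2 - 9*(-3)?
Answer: √(929774 + √365) ≈ 964.26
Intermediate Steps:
H = 29 (H = 2 + 27 = 29)
f = -11281 (f = (107 - 496)*29 = -389*29 = -11281)
√((2377688 + M(804, -413)) + (-121*11873 + f)) = √((2377688 + √(-439 + 804)) + (-121*11873 - 11281)) = √((2377688 + √365) + (-1436633 - 11281)) = √((2377688 + √365) - 1447914) = √(929774 + √365)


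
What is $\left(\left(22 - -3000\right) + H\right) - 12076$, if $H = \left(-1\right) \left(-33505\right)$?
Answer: $24451$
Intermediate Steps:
$H = 33505$
$\left(\left(22 - -3000\right) + H\right) - 12076 = \left(\left(22 - -3000\right) + 33505\right) - 12076 = \left(\left(22 + 3000\right) + 33505\right) - 12076 = \left(3022 + 33505\right) - 12076 = 36527 - 12076 = 24451$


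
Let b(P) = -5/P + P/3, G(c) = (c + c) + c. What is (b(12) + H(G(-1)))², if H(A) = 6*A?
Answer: 29929/144 ≈ 207.84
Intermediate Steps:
G(c) = 3*c (G(c) = 2*c + c = 3*c)
b(P) = -5/P + P/3 (b(P) = -5/P + P*(⅓) = -5/P + P/3)
(b(12) + H(G(-1)))² = ((-5/12 + (⅓)*12) + 6*(3*(-1)))² = ((-5*1/12 + 4) + 6*(-3))² = ((-5/12 + 4) - 18)² = (43/12 - 18)² = (-173/12)² = 29929/144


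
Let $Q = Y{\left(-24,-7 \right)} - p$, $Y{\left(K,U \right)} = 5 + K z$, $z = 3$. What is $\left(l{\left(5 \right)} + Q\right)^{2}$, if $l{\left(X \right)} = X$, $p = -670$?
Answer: $369664$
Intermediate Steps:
$Y{\left(K,U \right)} = 5 + 3 K$ ($Y{\left(K,U \right)} = 5 + K 3 = 5 + 3 K$)
$Q = 603$ ($Q = \left(5 + 3 \left(-24\right)\right) - -670 = \left(5 - 72\right) + 670 = -67 + 670 = 603$)
$\left(l{\left(5 \right)} + Q\right)^{2} = \left(5 + 603\right)^{2} = 608^{2} = 369664$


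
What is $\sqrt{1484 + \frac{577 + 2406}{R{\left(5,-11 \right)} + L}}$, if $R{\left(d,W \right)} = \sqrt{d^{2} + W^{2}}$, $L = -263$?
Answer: $\frac{\sqrt{387309 - 1484 \sqrt{146}}}{\sqrt{263 - \sqrt{146}}} \approx 38.368$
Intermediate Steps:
$R{\left(d,W \right)} = \sqrt{W^{2} + d^{2}}$
$\sqrt{1484 + \frac{577 + 2406}{R{\left(5,-11 \right)} + L}} = \sqrt{1484 + \frac{577 + 2406}{\sqrt{\left(-11\right)^{2} + 5^{2}} - 263}} = \sqrt{1484 + \frac{2983}{\sqrt{121 + 25} - 263}} = \sqrt{1484 + \frac{2983}{\sqrt{146} - 263}} = \sqrt{1484 + \frac{2983}{-263 + \sqrt{146}}}$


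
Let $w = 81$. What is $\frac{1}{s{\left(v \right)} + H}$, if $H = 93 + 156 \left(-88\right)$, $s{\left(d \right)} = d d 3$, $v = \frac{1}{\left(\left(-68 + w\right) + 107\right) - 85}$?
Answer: $- \frac{1225}{16702872} \approx -7.3341 \cdot 10^{-5}$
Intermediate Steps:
$v = \frac{1}{35}$ ($v = \frac{1}{\left(\left(-68 + 81\right) + 107\right) - 85} = \frac{1}{\left(13 + 107\right) - 85} = \frac{1}{120 - 85} = \frac{1}{35} \approx 0.028571$)
$s{\left(d \right)} = 3 d^{2}$ ($s{\left(d \right)} = d^{2} \cdot 3 = 3 d^{2}$)
$H = -13635$ ($H = 93 - 13728 = -13635$)
$\frac{1}{s{\left(v \right)} + H} = \frac{1}{\frac{3}{1225} - 13635} = \frac{1}{- \frac{16702872}{1225}} = - \frac{1225}{16702872}$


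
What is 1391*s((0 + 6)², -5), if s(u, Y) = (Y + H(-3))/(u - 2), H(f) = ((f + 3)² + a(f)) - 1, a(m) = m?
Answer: -12519/34 ≈ -368.21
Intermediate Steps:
H(f) = -1 + f + (3 + f)² (H(f) = ((f + 3)² + f) - 1 = ((3 + f)² + f) - 1 = (f + (3 + f)²) - 1 = -1 + f + (3 + f)²)
s(u, Y) = (-4 + Y)/(-2 + u) (s(u, Y) = (Y + (-1 - 3 + (3 - 3)²))/(u - 2) = (Y + (-1 - 3 + 0²))/(-2 + u) = (Y + (-1 - 3 + 0))/(-2 + u) = (Y - 4)/(-2 + u) = (-4 + Y)/(-2 + u))
1391*s((0 + 6)², -5) = 1391*((-4 - 5)/(-2 + (0 + 6)²)) = 1391*(-9/(-2 + 6²)) = 1391*(-9/(-2 + 36)) = 1391*(-9/34) = -12519/34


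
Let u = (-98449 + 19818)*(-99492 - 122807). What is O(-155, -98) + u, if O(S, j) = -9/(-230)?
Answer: 4020306313879/230 ≈ 1.7480e+10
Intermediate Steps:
O(S, j) = 9/230 (O(S, j) = -9*(-1/230) = 9/230)
u = 17479592669 (u = -78631*(-222299) = 17479592669)
O(-155, -98) + u = 9/230 + 17479592669 = 4020306313879/230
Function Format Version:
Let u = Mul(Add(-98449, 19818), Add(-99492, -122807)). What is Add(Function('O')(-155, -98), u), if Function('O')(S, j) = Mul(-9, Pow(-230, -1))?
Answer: Rational(4020306313879, 230) ≈ 1.7480e+10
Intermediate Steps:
Function('O')(S, j) = Rational(9, 230) (Function('O')(S, j) = Mul(-9, Rational(-1, 230)) = Rational(9, 230))
u = 17479592669 (u = Mul(-78631, -222299) = 17479592669)
Add(Function('O')(-155, -98), u) = Add(Rational(9, 230), 17479592669) = Rational(4020306313879, 230)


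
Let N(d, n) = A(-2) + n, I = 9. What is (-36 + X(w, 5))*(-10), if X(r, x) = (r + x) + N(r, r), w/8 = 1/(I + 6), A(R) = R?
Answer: 958/3 ≈ 319.33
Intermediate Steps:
N(d, n) = -2 + n
w = 8/15 (w = 8/(9 + 6) = 8/15 ≈ 0.53333)
X(r, x) = -2 + x + 2*r (X(r, x) = (r + x) + (-2 + r) = -2 + x + 2*r)
(-36 + X(w, 5))*(-10) = (-36 + (-2 + 5 + 2*(8/15)))*(-10) = (-36 + (-2 + 5 + 16/15))*(-10) = (-36 + 61/15)*(-10) = -479/15*(-10) = 958/3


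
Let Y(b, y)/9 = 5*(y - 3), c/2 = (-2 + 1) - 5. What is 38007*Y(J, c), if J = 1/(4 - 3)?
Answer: -25654725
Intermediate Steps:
J = 1 (J = 1/1 = 1)
c = -12 (c = 2*((-2 + 1) - 5) = 2*(-1 - 5) = 2*(-6) = -12)
Y(b, y) = -135 + 45*y (Y(b, y) = 9*(5*(y - 3)) = 9*(5*(-3 + y)) = 9*(-15 + 5*y) = -135 + 45*y)
38007*Y(J, c) = 38007*(-135 + 45*(-12)) = 38007*(-135 - 540) = 38007*(-675) = -25654725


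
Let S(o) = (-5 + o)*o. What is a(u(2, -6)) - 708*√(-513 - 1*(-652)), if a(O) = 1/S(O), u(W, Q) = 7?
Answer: 1/14 - 708*√139 ≈ -8347.1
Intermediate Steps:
S(o) = o*(-5 + o)
a(O) = 1/(O*(-5 + O))
a(u(2, -6)) - 708*√(-513 - 1*(-652)) = 1/(7*(-5 + 7)) - 708*√(-513 - 1*(-652)) = (⅐)/2 - 708*√(-513 + 652) = (⅐)*(½) - 708*√139 = 1/14 - 708*√139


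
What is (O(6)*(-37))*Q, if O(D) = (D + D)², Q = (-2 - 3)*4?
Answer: 106560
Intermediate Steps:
Q = -20 (Q = -5*4 = -20)
O(D) = 4*D² (O(D) = (2*D)² = 4*D²)
(O(6)*(-37))*Q = ((4*6²)*(-37))*(-20) = ((4*36)*(-37))*(-20) = (144*(-37))*(-20) = -5328*(-20) = 106560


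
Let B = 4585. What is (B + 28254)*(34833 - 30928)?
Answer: 128236295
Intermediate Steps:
(B + 28254)*(34833 - 30928) = (4585 + 28254)*(34833 - 30928) = 32839*3905 = 128236295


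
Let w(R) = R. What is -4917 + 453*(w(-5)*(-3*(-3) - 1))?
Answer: -23037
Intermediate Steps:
-4917 + 453*(w(-5)*(-3*(-3) - 1)) = -4917 + 453*(-5*(-3*(-3) - 1)) = -4917 + 453*(-5*(9 - 1)) = -4917 + 453*(-5*8) = -4917 + 453*(-40) = -4917 - 18120 = -23037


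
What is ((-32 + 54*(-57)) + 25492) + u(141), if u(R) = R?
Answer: 22523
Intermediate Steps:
((-32 + 54*(-57)) + 25492) + u(141) = ((-32 + 54*(-57)) + 25492) + 141 = ((-32 - 3078) + 25492) + 141 = (-3110 + 25492) + 141 = 22382 + 141 = 22523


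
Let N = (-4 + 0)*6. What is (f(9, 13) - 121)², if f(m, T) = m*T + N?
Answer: 784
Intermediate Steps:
N = -24 (N = -4*6 = -24)
f(m, T) = -24 + T*m (f(m, T) = m*T - 24 = T*m - 24 = -24 + T*m)
(f(9, 13) - 121)² = ((-24 + 13*9) - 121)² = ((-24 + 117) - 121)² = (93 - 121)² = (-28)² = 784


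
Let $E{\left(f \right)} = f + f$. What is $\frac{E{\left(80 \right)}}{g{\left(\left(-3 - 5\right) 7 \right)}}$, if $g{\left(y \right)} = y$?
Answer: $- \frac{20}{7} \approx -2.8571$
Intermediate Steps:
$E{\left(f \right)} = 2 f$
$\frac{E{\left(80 \right)}}{g{\left(\left(-3 - 5\right) 7 \right)}} = \frac{2 \cdot 80}{\left(-3 - 5\right) 7} = \frac{160}{\left(-3 - 5\right) 7} = \frac{160}{\left(-8\right) 7} = \frac{160}{-56} = 160 \left(- \frac{1}{56}\right) = - \frac{20}{7}$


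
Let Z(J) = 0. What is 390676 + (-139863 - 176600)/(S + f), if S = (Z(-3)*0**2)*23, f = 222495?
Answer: 12417591451/31785 ≈ 3.9067e+5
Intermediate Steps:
S = 0 (S = (0*0**2)*23 = (0*0)*23 = 0*23 = 0)
390676 + (-139863 - 176600)/(S + f) = 390676 + (-139863 - 176600)/(0 + 222495) = 390676 - 316463/222495 = 390676 - 316463*1/222495 = 390676 - 45209/31785 = 12417591451/31785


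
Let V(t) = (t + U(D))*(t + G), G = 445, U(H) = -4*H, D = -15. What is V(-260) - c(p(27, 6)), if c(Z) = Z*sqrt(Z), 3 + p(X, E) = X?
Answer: -37000 - 48*sqrt(6) ≈ -37118.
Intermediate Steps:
p(X, E) = -3 + X
V(t) = (60 + t)*(445 + t) (V(t) = (t - 4*(-15))*(t + 445) = (t + 60)*(445 + t) = (60 + t)*(445 + t))
c(Z) = Z**(3/2)
V(-260) - c(p(27, 6)) = (26700 + (-260)**2 + 505*(-260)) - (-3 + 27)**(3/2) = (26700 + 67600 - 131300) - 24**(3/2) = -37000 - 48*sqrt(6)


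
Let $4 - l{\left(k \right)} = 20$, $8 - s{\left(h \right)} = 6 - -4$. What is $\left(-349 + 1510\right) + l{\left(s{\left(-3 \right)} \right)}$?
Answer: $1145$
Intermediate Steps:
$s{\left(h \right)} = -2$ ($s{\left(h \right)} = 8 - \left(6 - -4\right) = 8 - \left(6 + 4\right) = 8 - 10 = -2$)
$l{\left(k \right)} = -16$ ($l{\left(k \right)} = 4 - 20 = -16$)
$\left(-349 + 1510\right) + l{\left(s{\left(-3 \right)} \right)} = \left(-349 + 1510\right) - 16 = 1161 - 16 = 1145$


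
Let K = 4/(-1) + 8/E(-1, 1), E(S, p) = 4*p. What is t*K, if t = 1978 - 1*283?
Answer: -3390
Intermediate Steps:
t = 1695 (t = 1978 - 283 = 1695)
K = -2 (K = 4/(-1) + 8/((4*1)) = 4*(-1) + 8/4 = -4 + 8*(¼) = -4 + 2 = -2)
t*K = 1695*(-2) = -3390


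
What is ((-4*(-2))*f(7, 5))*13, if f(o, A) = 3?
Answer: 312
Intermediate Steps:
((-4*(-2))*f(7, 5))*13 = (-4*(-2)*3)*13 = (8*3)*13 = 24*13 = 312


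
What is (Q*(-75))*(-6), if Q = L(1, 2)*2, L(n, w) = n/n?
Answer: 900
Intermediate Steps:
L(n, w) = 1
Q = 2 (Q = 1*2 = 2)
(Q*(-75))*(-6) = (2*(-75))*(-6) = -150*(-6) = 900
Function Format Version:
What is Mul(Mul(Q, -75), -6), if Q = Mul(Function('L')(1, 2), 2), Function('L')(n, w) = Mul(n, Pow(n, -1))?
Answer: 900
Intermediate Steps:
Function('L')(n, w) = 1
Q = 2 (Q = Mul(1, 2) = 2)
Mul(Mul(Q, -75), -6) = Mul(Mul(2, -75), -6) = Mul(-150, -6) = 900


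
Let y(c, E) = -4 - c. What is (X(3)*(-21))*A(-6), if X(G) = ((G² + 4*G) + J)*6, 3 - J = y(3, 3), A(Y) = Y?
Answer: 23436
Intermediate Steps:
J = 10 (J = 3 - (-4 - 1*3) = 3 - (-4 - 3) = 3 - 1*(-7) = 3 + 7 = 10)
X(G) = 60 + 6*G² + 24*G (X(G) = ((G² + 4*G) + 10)*6 = (10 + G² + 4*G)*6 = 60 + 6*G² + 24*G)
(X(3)*(-21))*A(-6) = ((60 + 6*3² + 24*3)*(-21))*(-6) = ((60 + 6*9 + 72)*(-21))*(-6) = ((60 + 54 + 72)*(-21))*(-6) = (186*(-21))*(-6) = -3906*(-6) = 23436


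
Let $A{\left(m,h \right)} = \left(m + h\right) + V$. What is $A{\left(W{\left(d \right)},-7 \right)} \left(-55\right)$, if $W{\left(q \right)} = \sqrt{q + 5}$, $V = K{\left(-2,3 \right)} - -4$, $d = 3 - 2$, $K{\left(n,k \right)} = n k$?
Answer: $495 - 55 \sqrt{6} \approx 360.28$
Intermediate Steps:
$K{\left(n,k \right)} = k n$
$d = 1$ ($d = 3 - 2 = 1$)
$V = -2$ ($V = 3 \left(-2\right) - -4 = -6 + 4 = -2$)
$W{\left(q \right)} = \sqrt{5 + q}$
$A{\left(m,h \right)} = -2 + h + m$ ($A{\left(m,h \right)} = \left(m + h\right) - 2 = \left(h + m\right) - 2 = -2 + h + m$)
$A{\left(W{\left(d \right)},-7 \right)} \left(-55\right) = \left(-2 - 7 + \sqrt{5 + 1}\right) \left(-55\right) = \left(-2 - 7 + \sqrt{6}\right) \left(-55\right) = \left(-9 + \sqrt{6}\right) \left(-55\right) = 495 - 55 \sqrt{6}$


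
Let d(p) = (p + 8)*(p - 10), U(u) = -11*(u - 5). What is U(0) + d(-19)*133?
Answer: 42482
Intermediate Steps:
U(u) = 55 - 11*u (U(u) = -11*(-5 + u) = 55 - 11*u)
d(p) = (-10 + p)*(8 + p) (d(p) = (8 + p)*(-10 + p) = (-10 + p)*(8 + p))
U(0) + d(-19)*133 = (55 - 11*0) + (-80 + (-19)**2 - 2*(-19))*133 = (55 + 0) + (-80 + 361 + 38)*133 = 55 + 319*133 = 55 + 42427 = 42482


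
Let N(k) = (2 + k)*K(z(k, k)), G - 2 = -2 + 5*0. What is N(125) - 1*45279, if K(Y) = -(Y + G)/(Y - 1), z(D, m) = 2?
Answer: -45533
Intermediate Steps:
G = 0 (G = 2 + (-2 + 5*0) = 2 + (-2 + 0) = 2 - 2 = 0)
K(Y) = -Y/(-1 + Y) (K(Y) = -(Y + 0)/(Y - 1) = -Y/(-1 + Y))
N(k) = -4 - 2*k (N(k) = (2 + k)*(-1*2/(-1 + 2)) = (2 + k)*(-1*2/1) = (2 + k)*(-1*2*1) = (2 + k)*(-2) = -4 - 2*k)
N(125) - 1*45279 = (-4 - 2*125) - 1*45279 = (-4 - 250) - 45279 = -254 - 45279 = -45533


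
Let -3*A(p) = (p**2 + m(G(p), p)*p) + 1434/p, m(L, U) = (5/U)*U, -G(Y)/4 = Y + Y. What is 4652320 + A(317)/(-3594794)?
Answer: 7952324792678486/1709324547 ≈ 4.6523e+6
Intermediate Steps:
G(Y) = -8*Y (G(Y) = -4*(Y + Y) = -8*Y)
m(L, U) = 5
A(p) = -478/p - 5*p/3 - p**2/3 (A(p) = -((p**2 + 5*p) + 1434/p)/3 = -(p**2 + 5*p + 1434/p)/3 = -478/p - 5*p/3 - p**2/3)
4652320 + A(317)/(-3594794) = 4652320 + ((1/3)*(-1434 + 317**2*(-5 - 1*317))/317)/(-3594794) = 4652320 + ((1/3)*(1/317)*(-1434 + 100489*(-5 - 317)))*(-1/3594794) = 4652320 + ((1/3)*(1/317)*(-1434 + 100489*(-322)))*(-1/3594794) = 4652320 + ((1/3)*(1/317)*(-1434 - 32357458))*(-1/3594794) = 4652320 + ((1/3)*(1/317)*(-32358892))*(-1/3594794) = 4652320 - 32358892/951*(-1/3594794) = 4652320 + 16179446/1709324547 = 7952324792678486/1709324547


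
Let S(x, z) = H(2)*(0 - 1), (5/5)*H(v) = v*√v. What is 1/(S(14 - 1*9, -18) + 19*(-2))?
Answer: -19/718 + √2/718 ≈ -0.024493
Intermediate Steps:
H(v) = v^(3/2) (H(v) = v*√v = v^(3/2))
S(x, z) = -2*√2 (S(x, z) = 2^(3/2)*(0 - 1) = (2*√2)*(-1) = -2*√2)
1/(S(14 - 1*9, -18) + 19*(-2)) = 1/(-2*√2 + 19*(-2)) = 1/(-2*√2 - 38) = 1/(-38 - 2*√2)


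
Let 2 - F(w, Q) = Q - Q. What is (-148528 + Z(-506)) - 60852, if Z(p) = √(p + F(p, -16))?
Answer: -209380 + 6*I*√14 ≈ -2.0938e+5 + 22.45*I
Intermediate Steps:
F(w, Q) = 2 (F(w, Q) = 2 - (Q - Q) = 2 - 1*0 = 2 + 0 = 2)
Z(p) = √(2 + p) (Z(p) = √(p + 2) = √(2 + p))
(-148528 + Z(-506)) - 60852 = (-148528 + √(2 - 506)) - 60852 = (-148528 + √(-504)) - 60852 = (-148528 + 6*I*√14) - 60852 = -209380 + 6*I*√14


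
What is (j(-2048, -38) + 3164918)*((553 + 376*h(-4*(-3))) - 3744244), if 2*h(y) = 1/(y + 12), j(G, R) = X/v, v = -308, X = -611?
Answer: -663513629356065/56 ≈ -1.1848e+13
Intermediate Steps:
j(G, R) = 611/308 (j(G, R) = -611/(-308) = -611*(-1/308) = 611/308)
h(y) = 1/(2*(12 + y)) (h(y) = 1/(2*(y + 12)) = 1/(2*(12 + y)))
(j(-2048, -38) + 3164918)*((553 + 376*h(-4*(-3))) - 3744244) = (611/308 + 3164918)*((553 + 376*(1/(2*(12 - 4*(-3))))) - 3744244) = 974795355*((553 + 376*(1/(2*(12 + 12)))) - 3744244)/308 = 974795355*((553 + 376*((½)/24)) - 3744244)/308 = 974795355*((553 + 376*((½)*(1/24))) - 3744244)/308 = 974795355*((553 + 376*(1/48)) - 3744244)/308 = 974795355*((553 + 47/6) - 3744244)/308 = 974795355*(3365/6 - 3744244)/308 = (974795355/308)*(-22462099/6) = -663513629356065/56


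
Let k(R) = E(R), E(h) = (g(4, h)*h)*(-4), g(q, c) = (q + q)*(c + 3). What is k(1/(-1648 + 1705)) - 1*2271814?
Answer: -7381129190/3249 ≈ -2.2718e+6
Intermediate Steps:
g(q, c) = 2*q*(3 + c) (g(q, c) = (2*q)*(3 + c) = 2*q*(3 + c))
E(h) = -4*h*(24 + 8*h) (E(h) = ((2*4*(3 + h))*h)*(-4) = ((24 + 8*h)*h)*(-4) = (h*(24 + 8*h))*(-4) = -4*h*(24 + 8*h))
k(R) = -32*R*(3 + R)
k(1/(-1648 + 1705)) - 1*2271814 = -32*(3 + 1/(-1648 + 1705))/(-1648 + 1705) - 1*2271814 = -32*(3 + 1/57)/57 - 2271814 = -32*1/57*(3 + 1/57) - 2271814 = -32*1/57*172/57 - 2271814 = -5504/3249 - 2271814 = -7381129190/3249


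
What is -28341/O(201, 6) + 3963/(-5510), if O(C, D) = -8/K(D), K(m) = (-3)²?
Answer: 702699243/22040 ≈ 31883.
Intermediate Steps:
K(m) = 9
O(C, D) = -8/9
-28341/O(201, 6) + 3963/(-5510) = -28341/(-8/9) + 3963/(-5510) = -28341*(-9/8) + 3963*(-1/5510) = 255069/8 - 3963/5510 = 702699243/22040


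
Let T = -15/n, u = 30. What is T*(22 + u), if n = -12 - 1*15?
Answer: 260/9 ≈ 28.889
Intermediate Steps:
n = -27 (n = -12 - 15 = -27)
T = 5/9 (T = -15/(-27) = -15*(-1/27) = 5/9 ≈ 0.55556)
T*(22 + u) = 5*(22 + 30)/9 = (5/9)*52 = 260/9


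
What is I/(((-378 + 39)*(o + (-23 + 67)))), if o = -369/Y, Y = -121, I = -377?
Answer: 45617/1929927 ≈ 0.023637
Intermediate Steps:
o = 369/121 (o = -369/(-121) = -369*(-1/121) = 369/121 ≈ 3.0496)
I/(((-378 + 39)*(o + (-23 + 67)))) = -377*1/((-378 + 39)*(369/121 + (-23 + 67))) = -377*(-1/(339*(369/121 + 44))) = -377/((-339*5693/121)) = -377/(-1929927/121) = -377*(-121/1929927) = 45617/1929927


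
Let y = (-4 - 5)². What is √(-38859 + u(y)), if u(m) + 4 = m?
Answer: I*√38782 ≈ 196.93*I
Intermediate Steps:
y = 81 (y = (-9)² = 81)
u(m) = -4 + m
√(-38859 + u(y)) = √(-38859 + (-4 + 81)) = √(-38859 + 77) = √(-38782) = I*√38782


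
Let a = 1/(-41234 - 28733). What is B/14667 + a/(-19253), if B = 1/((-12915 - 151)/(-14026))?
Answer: 9447130346974/129076034339315661 ≈ 7.3190e-5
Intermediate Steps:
a = -1/69967 (a = 1/(-69967) = -1/69967 ≈ -1.4292e-5)
B = 7013/6533 (B = 1/(-13066*(-1/14026)) = 1/(6533/7013) = 7013/6533 ≈ 1.0735)
B/14667 + a/(-19253) = (7013/6533)/14667 - 1/69967/(-19253) = (7013/6533)*(1/14667) - 1/69967*(-1/19253) = 7013/95819511 + 1/1347074651 = 9447130346974/129076034339315661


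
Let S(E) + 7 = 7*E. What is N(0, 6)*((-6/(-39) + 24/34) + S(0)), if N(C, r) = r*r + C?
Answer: -48852/221 ≈ -221.05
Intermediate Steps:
S(E) = -7 + 7*E
N(C, r) = C + r**2 (N(C, r) = r**2 + C = C + r**2)
N(0, 6)*((-6/(-39) + 24/34) + S(0)) = (0 + 6**2)*((-6/(-39) + 24/34) + (-7 + 7*0)) = (0 + 36)*((-6*(-1/39) + 24*(1/34)) + (-7 + 0)) = 36*((2/13 + 12/17) - 7) = 36*(190/221 - 7) = 36*(-1357/221) = -48852/221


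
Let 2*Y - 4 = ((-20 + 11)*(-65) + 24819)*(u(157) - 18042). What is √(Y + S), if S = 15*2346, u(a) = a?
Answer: I*√227140078 ≈ 15071.0*I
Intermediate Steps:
S = 35190
Y = -227175268 (Y = 2 + (((-20 + 11)*(-65) + 24819)*(157 - 18042))/2 = 2 + ((-9*(-65) + 24819)*(-17885))/2 = 2 + ((585 + 24819)*(-17885))/2 = 2 + (25404*(-17885))/2 = 2 + (½)*(-454350540) = 2 - 227175270 = -227175268)
√(Y + S) = √(-227175268 + 35190) = √(-227140078) = I*√227140078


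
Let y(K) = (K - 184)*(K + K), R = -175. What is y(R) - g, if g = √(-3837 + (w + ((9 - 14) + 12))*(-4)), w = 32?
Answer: 125650 - 11*I*√33 ≈ 1.2565e+5 - 63.19*I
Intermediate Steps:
y(K) = 2*K*(-184 + K) (y(K) = (-184 + K)*(2*K) = 2*K*(-184 + K))
g = 11*I*√33 (g = √(-3837 + (32 + ((9 - 14) + 12))*(-4)) = √(-3837 + (32 + (-5 + 12))*(-4)) = √(-3837 + (32 + 7)*(-4)) = √(-3837 + 39*(-4)) = √(-3837 - 156) = √(-3993) = 11*I*√33 ≈ 63.19*I)
y(R) - g = 2*(-175)*(-184 - 175) - 11*I*√33 = 2*(-175)*(-359) - 11*I*√33 = 125650 - 11*I*√33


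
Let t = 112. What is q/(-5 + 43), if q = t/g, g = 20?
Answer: 14/95 ≈ 0.14737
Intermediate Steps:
q = 28/5 (q = 112/20 = 112*(1/20) = 28/5 ≈ 5.6000)
q/(-5 + 43) = 28/(5*(-5 + 43)) = (28/5)/38 = (28/5)*(1/38) = 14/95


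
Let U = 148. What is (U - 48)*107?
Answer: 10700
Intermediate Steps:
(U - 48)*107 = (148 - 48)*107 = 100*107 = 10700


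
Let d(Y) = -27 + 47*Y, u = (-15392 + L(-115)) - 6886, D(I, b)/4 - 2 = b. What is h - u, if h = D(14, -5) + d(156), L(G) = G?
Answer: 29686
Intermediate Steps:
D(I, b) = 8 + 4*b
u = -22393 (u = (-15392 - 115) - 6886 = -15507 - 6886 = -22393)
h = 7293 (h = (8 + 4*(-5)) + (-27 + 47*156) = (8 - 20) + (-27 + 7332) = -12 + 7305 = 7293)
h - u = 7293 - 1*(-22393) = 7293 + 22393 = 29686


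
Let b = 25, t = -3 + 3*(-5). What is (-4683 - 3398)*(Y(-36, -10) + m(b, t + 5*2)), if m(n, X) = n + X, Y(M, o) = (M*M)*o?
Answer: 104592383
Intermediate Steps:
t = -18 (t = -3 - 15 = -18)
Y(M, o) = o*M² (Y(M, o) = M²*o = o*M²)
m(n, X) = X + n
(-4683 - 3398)*(Y(-36, -10) + m(b, t + 5*2)) = (-4683 - 3398)*(-10*(-36)² + ((-18 + 5*2) + 25)) = -8081*(-10*1296 + ((-18 + 10) + 25)) = -8081*(-12960 + (-8 + 25)) = -8081*(-12960 + 17) = -8081*(-12943) = 104592383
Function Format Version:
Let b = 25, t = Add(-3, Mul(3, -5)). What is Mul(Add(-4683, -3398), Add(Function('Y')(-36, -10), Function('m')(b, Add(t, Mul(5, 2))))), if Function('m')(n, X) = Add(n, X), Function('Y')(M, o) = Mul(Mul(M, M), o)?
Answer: 104592383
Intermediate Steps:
t = -18 (t = Add(-3, -15) = -18)
Function('Y')(M, o) = Mul(o, Pow(M, 2)) (Function('Y')(M, o) = Mul(Pow(M, 2), o) = Mul(o, Pow(M, 2)))
Function('m')(n, X) = Add(X, n)
Mul(Add(-4683, -3398), Add(Function('Y')(-36, -10), Function('m')(b, Add(t, Mul(5, 2))))) = Mul(Add(-4683, -3398), Add(Mul(-10, Pow(-36, 2)), Add(Add(-18, Mul(5, 2)), 25))) = Mul(-8081, Add(Mul(-10, 1296), Add(Add(-18, 10), 25))) = Mul(-8081, Add(-12960, Add(-8, 25))) = Mul(-8081, Add(-12960, 17)) = Mul(-8081, -12943) = 104592383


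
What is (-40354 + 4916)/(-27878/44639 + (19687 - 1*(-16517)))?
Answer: -27274429/27863491 ≈ -0.97886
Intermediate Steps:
(-40354 + 4916)/(-27878/44639 + (19687 - 1*(-16517))) = -35438/(-27878*1/44639 + (19687 + 16517)) = -35438/(-27878/44639 + 36204) = -35438/1616082478/44639 = -35438*44639/1616082478 = -27274429/27863491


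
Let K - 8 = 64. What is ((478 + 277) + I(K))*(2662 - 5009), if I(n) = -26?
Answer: -1710963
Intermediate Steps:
K = 72 (K = 8 + 64 = 72)
((478 + 277) + I(K))*(2662 - 5009) = ((478 + 277) - 26)*(2662 - 5009) = (755 - 26)*(-2347) = 729*(-2347) = -1710963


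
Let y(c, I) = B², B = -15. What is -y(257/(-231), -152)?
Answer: -225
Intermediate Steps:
y(c, I) = 225 (y(c, I) = (-15)² = 225)
-y(257/(-231), -152) = -1*225 = -225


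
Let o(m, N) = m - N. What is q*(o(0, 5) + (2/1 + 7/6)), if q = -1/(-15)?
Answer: -11/90 ≈ -0.12222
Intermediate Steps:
q = 1/15 (q = -1*(-1/15) = 1/15 ≈ 0.066667)
q*(o(0, 5) + (2/1 + 7/6)) = ((0 - 1*5) + (2/1 + 7/6))/15 = ((0 - 5) + (2*1 + 7*(⅙)))/15 = (-5 + (2 + 7/6))/15 = (-5 + 19/6)/15 = (1/15)*(-11/6) = -11/90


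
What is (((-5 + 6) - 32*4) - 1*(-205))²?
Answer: 6084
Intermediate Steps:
(((-5 + 6) - 32*4) - 1*(-205))² = ((1 - 8*16) + 205)² = ((1 - 128) + 205)² = (-127 + 205)² = 78² = 6084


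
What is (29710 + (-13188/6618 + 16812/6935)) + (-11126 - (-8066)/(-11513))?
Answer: 1636603177705008/88066448465 ≈ 18584.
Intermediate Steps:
(29710 + (-13188/6618 + 16812/6935)) + (-11126 - (-8066)/(-11513)) = (29710 + (-13188*1/6618 + 16812*(1/6935))) + (-11126 - (-8066)*(-1)/11513) = (29710 + (-2198/1103 + 16812/6935)) + (-11126 - 1*8066/11513) = (29710 + 3300506/7649305) + (-11126 - 8066/11513) = 227264152056/7649305 - 128101704/11513 = 1636603177705008/88066448465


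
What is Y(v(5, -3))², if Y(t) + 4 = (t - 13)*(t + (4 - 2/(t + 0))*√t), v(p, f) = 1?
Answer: 1600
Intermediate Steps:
Y(t) = -4 + (-13 + t)*(t + √t*(4 - 2/t)) (Y(t) = -4 + (t - 13)*(t + (4 - 2/(t + 0))*√t) = -4 + (-13 + t)*(t + (4 - 2/t)*√t) = -4 + (-13 + t)*(t + √t*(4 - 2/t)))
Y(v(5, -3))² = (-4 + 1² - 54*√1 - 13*1 + 4*1^(3/2) + 26/√1)² = (-4 + 1 - 54*1 - 13 + 4*1 + 26*1)² = (-4 + 1 - 54 - 13 + 4 + 26)² = (-40)² = 1600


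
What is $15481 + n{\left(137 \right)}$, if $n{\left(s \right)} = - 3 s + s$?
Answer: $15207$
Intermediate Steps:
$n{\left(s \right)} = - 2 s$
$15481 + n{\left(137 \right)} = 15481 - 274 = 15207$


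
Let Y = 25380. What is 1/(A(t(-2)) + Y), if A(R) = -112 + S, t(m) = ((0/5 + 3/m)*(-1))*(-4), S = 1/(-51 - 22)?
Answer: 73/1844563 ≈ 3.9576e-5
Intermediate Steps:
S = -1/73 (S = 1/(-73) = -1/73 ≈ -0.013699)
t(m) = 12/m (t(m) = ((0*(1/5) + 3/m)*(-1))*(-4) = ((0 + 3/m)*(-1))*(-4) = ((3/m)*(-1))*(-4) = -3/m*(-4) = 12/m)
A(R) = -8177/73 (A(R) = -112 - 1/73 = -8177/73)
1/(A(t(-2)) + Y) = 1/(-8177/73 + 25380) = 1/(1844563/73) = 73/1844563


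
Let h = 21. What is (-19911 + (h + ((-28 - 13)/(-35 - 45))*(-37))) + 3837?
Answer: -1285757/80 ≈ -16072.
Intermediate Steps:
(-19911 + (h + ((-28 - 13)/(-35 - 45))*(-37))) + 3837 = (-19911 + (21 + ((-28 - 13)/(-35 - 45))*(-37))) + 3837 = (-19911 + (21 - 41/(-80)*(-37))) + 3837 = (-19911 + (21 - 41*(-1/80)*(-37))) + 3837 = (-19911 + (21 + (41/80)*(-37))) + 3837 = (-19911 + (21 - 1517/80)) + 3837 = (-19911 + 163/80) + 3837 = -1592717/80 + 3837 = -1285757/80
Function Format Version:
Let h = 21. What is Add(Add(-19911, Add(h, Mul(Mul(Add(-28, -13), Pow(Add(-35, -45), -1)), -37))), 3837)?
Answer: Rational(-1285757, 80) ≈ -16072.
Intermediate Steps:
Add(Add(-19911, Add(h, Mul(Mul(Add(-28, -13), Pow(Add(-35, -45), -1)), -37))), 3837) = Add(Add(-19911, Add(21, Mul(Mul(Add(-28, -13), Pow(Add(-35, -45), -1)), -37))), 3837) = Add(Add(-19911, Add(21, Mul(Mul(-41, Pow(-80, -1)), -37))), 3837) = Add(Add(-19911, Add(21, Mul(Mul(-41, Rational(-1, 80)), -37))), 3837) = Add(Add(-19911, Add(21, Mul(Rational(41, 80), -37))), 3837) = Add(Add(-19911, Add(21, Rational(-1517, 80))), 3837) = Add(Add(-19911, Rational(163, 80)), 3837) = Add(Rational(-1592717, 80), 3837) = Rational(-1285757, 80)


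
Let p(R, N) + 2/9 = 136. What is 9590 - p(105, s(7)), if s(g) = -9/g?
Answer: 85088/9 ≈ 9454.2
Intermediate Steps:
p(R, N) = 1222/9 (p(R, N) = -2/9 + 136 = 1222/9)
9590 - p(105, s(7)) = 9590 - 1*1222/9 = 9590 - 1222/9 = 85088/9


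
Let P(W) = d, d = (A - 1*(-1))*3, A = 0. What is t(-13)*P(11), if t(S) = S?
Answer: -39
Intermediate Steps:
d = 3 (d = (0 - 1*(-1))*3 = (0 + 1)*3 = 1*3 = 3)
P(W) = 3
t(-13)*P(11) = -13*3 = -39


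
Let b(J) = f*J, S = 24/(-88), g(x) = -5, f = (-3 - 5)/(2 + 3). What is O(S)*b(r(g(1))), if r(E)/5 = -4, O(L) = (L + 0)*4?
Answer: -384/11 ≈ -34.909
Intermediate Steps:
f = -8/5 ≈ -1.6000
S = -3/11 (S = 24*(-1/88) = -3/11 ≈ -0.27273)
O(L) = 4*L (O(L) = L*4 = 4*L)
r(E) = -20 (r(E) = 5*(-4) = -20)
b(J) = -8*J/5
O(S)*b(r(g(1))) = (4*(-3/11))*(-8/5*(-20)) = -12/11*32 = -384/11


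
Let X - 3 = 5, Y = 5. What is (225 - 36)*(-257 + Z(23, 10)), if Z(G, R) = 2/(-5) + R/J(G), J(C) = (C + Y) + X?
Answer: -485961/10 ≈ -48596.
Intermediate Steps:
X = 8 (X = 3 + 5 = 8)
J(C) = 13 + C (J(C) = (C + 5) + 8 = (5 + C) + 8 = 13 + C)
Z(G, R) = -2/5 + R/(13 + G) (Z(G, R) = 2/(-5) + R/(13 + G) = 2*(-1/5) + R/(13 + G) = -2/5 + R/(13 + G))
(225 - 36)*(-257 + Z(23, 10)) = (225 - 36)*(-257 + (-26 - 2*23 + 5*10)/(5*(13 + 23))) = 189*(-257 + (1/5)*(-26 - 46 + 50)/36) = 189*(-257 + (1/5)*(1/36)*(-22)) = 189*(-257 - 11/90) = 189*(-23141/90) = -485961/10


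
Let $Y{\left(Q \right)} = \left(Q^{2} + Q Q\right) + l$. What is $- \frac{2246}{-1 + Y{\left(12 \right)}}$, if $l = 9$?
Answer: $- \frac{1123}{148} \approx -7.5878$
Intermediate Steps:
$Y{\left(Q \right)} = 9 + 2 Q^{2}$ ($Y{\left(Q \right)} = \left(Q^{2} + Q Q\right) + 9 = \left(Q^{2} + Q^{2}\right) + 9 = 2 Q^{2} + 9 = 9 + 2 Q^{2}$)
$- \frac{2246}{-1 + Y{\left(12 \right)}} = - \frac{2246}{-1 + \left(9 + 2 \cdot 12^{2}\right)} = - \frac{2246}{-1 + \left(9 + 2 \cdot 144\right)} = - \frac{2246}{-1 + \left(9 + 288\right)} = - \frac{2246}{-1 + 297} = - \frac{2246}{296} = \left(-2246\right) \frac{1}{296} = - \frac{1123}{148}$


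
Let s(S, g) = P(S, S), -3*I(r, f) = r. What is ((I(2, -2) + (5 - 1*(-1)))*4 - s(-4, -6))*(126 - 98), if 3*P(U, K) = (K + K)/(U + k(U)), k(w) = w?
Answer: 588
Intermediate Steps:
I(r, f) = -r/3
P(U, K) = K/(3*U) (P(U, K) = ((K + K)/(U + U))/3 = ((2*K)/((2*U)))/3 = ((2*K)*(1/(2*U)))/3 = (K/U)/3 = K/(3*U))
s(S, g) = ⅓ (s(S, g) = S/(3*S) = ⅓)
((I(2, -2) + (5 - 1*(-1)))*4 - s(-4, -6))*(126 - 98) = ((-⅓*2 + (5 - 1*(-1)))*4 - 1*⅓)*(126 - 98) = ((-⅔ + (5 + 1))*4 - ⅓)*28 = ((-⅔ + 6)*4 - ⅓)*28 = ((16/3)*4 - ⅓)*28 = (64/3 - ⅓)*28 = 21*28 = 588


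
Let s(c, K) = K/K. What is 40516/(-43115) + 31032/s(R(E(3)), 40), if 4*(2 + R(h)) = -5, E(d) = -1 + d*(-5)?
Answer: 1337904164/43115 ≈ 31031.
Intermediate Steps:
E(d) = -1 - 5*d
R(h) = -13/4 (R(h) = -2 + (¼)*(-5) = -2 - 5/4 = -13/4)
s(c, K) = 1
40516/(-43115) + 31032/s(R(E(3)), 40) = 40516/(-43115) + 31032/1 = 40516*(-1/43115) + 31032*1 = -40516/43115 + 31032 = 1337904164/43115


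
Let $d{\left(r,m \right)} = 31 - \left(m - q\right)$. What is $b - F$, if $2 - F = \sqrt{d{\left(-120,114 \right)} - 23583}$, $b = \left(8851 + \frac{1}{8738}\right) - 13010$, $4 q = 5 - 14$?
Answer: $- \frac{36358817}{8738} + \frac{i \sqrt{94673}}{2} \approx -4161.0 + 153.84 i$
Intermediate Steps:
$q = - \frac{9}{4}$ ($q = \frac{5 - 14}{4} = \frac{1}{4} \left(-9\right) = - \frac{9}{4} \approx -2.25$)
$d{\left(r,m \right)} = \frac{115}{4} - m$ ($d{\left(r,m \right)} = 31 - \left(\frac{9}{4} + m\right) = \frac{115}{4} - m$)
$b = - \frac{36341341}{8738}$ ($b = \left(8851 + \frac{1}{8738}\right) - 13010 = \frac{77340039}{8738} - 13010 = - \frac{36341341}{8738} \approx -4159.0$)
$F = 2 - \frac{i \sqrt{94673}}{2}$ ($F = 2 - \sqrt{\left(\frac{115}{4} - 114\right) - 23583} = 2 - \sqrt{- \frac{341}{4} - 23583} = 2 - \sqrt{- \frac{94673}{4}} = 2 - \frac{i \sqrt{94673}}{2} \approx 2.0 - 153.84 i$)
$b - F = - \frac{36341341}{8738} - \left(2 - \frac{i \sqrt{94673}}{2}\right) = - \frac{36358817}{8738} + \frac{i \sqrt{94673}}{2}$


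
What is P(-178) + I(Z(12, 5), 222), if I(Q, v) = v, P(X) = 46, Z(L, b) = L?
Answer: 268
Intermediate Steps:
P(-178) + I(Z(12, 5), 222) = 46 + 222 = 268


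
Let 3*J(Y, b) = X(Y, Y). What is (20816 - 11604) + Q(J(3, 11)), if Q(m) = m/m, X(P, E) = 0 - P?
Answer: 9213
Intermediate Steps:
X(P, E) = -P
J(Y, b) = -Y/3 (J(Y, b) = (-Y)/3 = -Y/3)
Q(m) = 1
(20816 - 11604) + Q(J(3, 11)) = (20816 - 11604) + 1 = 9212 + 1 = 9213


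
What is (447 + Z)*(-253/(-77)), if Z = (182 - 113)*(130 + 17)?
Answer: 243570/7 ≈ 34796.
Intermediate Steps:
Z = 10143 (Z = 69*147 = 10143)
(447 + Z)*(-253/(-77)) = (447 + 10143)*(-253/(-77)) = 10590*(-253*(-1/77)) = 10590*(23/7) = 243570/7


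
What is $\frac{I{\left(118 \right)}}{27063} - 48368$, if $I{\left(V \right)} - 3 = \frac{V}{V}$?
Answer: $- \frac{1308983180}{27063} \approx -48368.0$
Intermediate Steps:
$I{\left(V \right)} = 4$ ($I{\left(V \right)} = 3 + \frac{V}{V} = 3 + 1 = 4$)
$\frac{I{\left(118 \right)}}{27063} - 48368 = \frac{4}{27063} - 48368 = - \frac{1308983180}{27063}$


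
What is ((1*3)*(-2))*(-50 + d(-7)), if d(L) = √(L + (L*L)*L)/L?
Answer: 300 + 30*I*√14/7 ≈ 300.0 + 16.036*I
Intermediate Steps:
d(L) = √(L + L³)/L (d(L) = √(L + L²*L)/L = √(L + L³)/L)
((1*3)*(-2))*(-50 + d(-7)) = ((1*3)*(-2))*(-50 + √(-7 + (-7)³)/(-7)) = (3*(-2))*(-50 - √(-7 - 343)/7) = -6*(-50 - 5*I*√14/7) = 300 + 30*I*√14/7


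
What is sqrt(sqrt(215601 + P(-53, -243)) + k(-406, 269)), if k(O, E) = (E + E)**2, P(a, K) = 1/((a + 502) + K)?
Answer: sqrt(12282845584 + 206*sqrt(9149244242))/206 ≈ 538.43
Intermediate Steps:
P(a, K) = 1/(502 + K + a) (P(a, K) = 1/((502 + a) + K) = 1/(502 + K + a))
k(O, E) = 4*E**2 (k(O, E) = (2*E)**2 = 4*E**2)
sqrt(sqrt(215601 + P(-53, -243)) + k(-406, 269)) = sqrt(sqrt(215601 + 1/(502 - 243 - 53)) + 4*269**2) = sqrt(sqrt(215601 + 1/206) + 4*72361) = sqrt(sqrt(215601 + 1/206) + 289444) = sqrt(sqrt(44413807/206) + 289444) = sqrt(sqrt(9149244242)/206 + 289444) = sqrt(289444 + sqrt(9149244242)/206)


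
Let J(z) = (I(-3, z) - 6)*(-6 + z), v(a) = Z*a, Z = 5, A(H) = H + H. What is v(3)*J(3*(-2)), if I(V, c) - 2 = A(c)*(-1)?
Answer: -1440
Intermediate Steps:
A(H) = 2*H
v(a) = 5*a
I(V, c) = 2 - 2*c (I(V, c) = 2 + (2*c)*(-1) = 2 - 2*c)
J(z) = (-6 + z)*(-4 - 2*z) (J(z) = ((2 - 2*z) - 6)*(-6 + z) = (-4 - 2*z)*(-6 + z) = (-6 + z)*(-4 - 2*z))
v(3)*J(3*(-2)) = (5*3)*(24 - 2*(3*(-2))**2 + 8*(3*(-2))) = 15*(24 - 2*(-6)**2 + 8*(-6)) = 15*(24 - 2*36 - 48) = 15*(24 - 72 - 48) = 15*(-96) = -1440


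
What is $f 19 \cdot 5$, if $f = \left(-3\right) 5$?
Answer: $-1425$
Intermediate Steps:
$f = -15$
$f 19 \cdot 5 = \left(-15\right) 19 \cdot 5 = \left(-285\right) 5 = -1425$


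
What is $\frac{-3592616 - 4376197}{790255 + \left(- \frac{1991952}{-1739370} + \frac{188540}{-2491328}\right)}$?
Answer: $- \frac{479605354936035440}{47561794048904573} \approx -10.084$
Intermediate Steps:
$\frac{-3592616 - 4376197}{790255 + \left(- \frac{1991952}{-1739370} + \frac{188540}{-2491328}\right)} = - \frac{7968813}{790255 + \left(\left(-1991952\right) \left(- \frac{1}{1739370}\right) + 188540 \left(- \frac{1}{2491328}\right)\right)} = - \frac{7968813}{790255 + \left(\frac{331992}{289895} - \frac{47135}{622832}\right)} = - \frac{7968813}{790255 + \frac{193111040519}{180555882640}} = - \frac{7968813}{\frac{142685382146713719}{180555882640}} = \left(-7968813\right) \frac{180555882640}{142685382146713719} = - \frac{479605354936035440}{47561794048904573}$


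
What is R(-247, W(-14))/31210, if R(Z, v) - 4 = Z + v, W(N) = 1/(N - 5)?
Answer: -2309/296495 ≈ -0.0077877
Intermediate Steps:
W(N) = 1/(-5 + N)
R(Z, v) = 4 + Z + v (R(Z, v) = 4 + (Z + v) = 4 + Z + v)
R(-247, W(-14))/31210 = (4 - 247 + 1/(-5 - 14))/31210 = (4 - 247 + 1/(-19))*(1/31210) = (4 - 247 - 1/19)*(1/31210) = -4618/19*1/31210 = -2309/296495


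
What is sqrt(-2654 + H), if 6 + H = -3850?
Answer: I*sqrt(6510) ≈ 80.685*I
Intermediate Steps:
H = -3856 (H = -6 - 3850 = -3856)
sqrt(-2654 + H) = sqrt(-2654 - 3856) = sqrt(-6510) = I*sqrt(6510)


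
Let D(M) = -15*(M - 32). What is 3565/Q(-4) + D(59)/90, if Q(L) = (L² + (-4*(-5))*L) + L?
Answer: -3871/68 ≈ -56.926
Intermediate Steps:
Q(L) = L² + 21*L (Q(L) = (L² + 20*L) + L = L² + 21*L)
D(M) = 480 - 15*M (D(M) = -15*(-32 + M) = 480 - 15*M)
3565/Q(-4) + D(59)/90 = 3565/((-4*(21 - 4))) + (480 - 15*59)/90 = 3565/((-4*17)) + (480 - 885)*(1/90) = 3565/(-68) - 405*1/90 = 3565*(-1/68) - 9/2 = -3565/68 - 9/2 = -3871/68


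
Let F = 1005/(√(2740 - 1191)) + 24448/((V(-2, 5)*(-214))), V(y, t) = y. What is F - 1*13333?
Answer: -1420519/107 + 1005*√1549/1549 ≈ -13250.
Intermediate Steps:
F = 6112/107 + 1005*√1549/1549 (F = 1005/(√(2740 - 1191)) + 24448/((-2*(-214))) = 1005/(√1549) + 24448/428 = 1005*(√1549/1549) + 24448*(1/428) = 1005*√1549/1549 + 6112/107 = 6112/107 + 1005*√1549/1549 ≈ 82.657)
F - 1*13333 = (6112/107 + 1005*√1549/1549) - 1*13333 = (6112/107 + 1005*√1549/1549) - 13333 = -1420519/107 + 1005*√1549/1549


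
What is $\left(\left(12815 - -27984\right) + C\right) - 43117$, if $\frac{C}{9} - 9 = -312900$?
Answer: $-2818337$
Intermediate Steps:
$C = -2816019$ ($C = 81 + 9 \left(-312900\right) = 81 - 2816100 = -2816019$)
$\left(\left(12815 - -27984\right) + C\right) - 43117 = \left(\left(12815 - -27984\right) - 2816019\right) - 43117 = \left(\left(12815 + 27984\right) - 2816019\right) - 43117 = \left(40799 - 2816019\right) - 43117 = -2775220 - 43117 = -2818337$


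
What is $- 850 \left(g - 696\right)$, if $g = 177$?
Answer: $441150$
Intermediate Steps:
$- 850 \left(g - 696\right) = - 850 \left(177 - 696\right) = \left(-850\right) \left(-519\right) = 441150$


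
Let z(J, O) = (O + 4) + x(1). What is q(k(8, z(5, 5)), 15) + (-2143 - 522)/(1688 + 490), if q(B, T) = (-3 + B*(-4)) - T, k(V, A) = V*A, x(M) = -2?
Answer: -529741/2178 ≈ -243.22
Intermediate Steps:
z(J, O) = 2 + O (z(J, O) = (O + 4) - 2 = (4 + O) - 2 = 2 + O)
k(V, A) = A*V
q(B, T) = -3 - T - 4*B (q(B, T) = (-3 - 4*B) - T = -3 - T - 4*B)
q(k(8, z(5, 5)), 15) + (-2143 - 522)/(1688 + 490) = (-3 - 1*15 - 4*(2 + 5)*8) + (-2143 - 522)/(1688 + 490) = (-3 - 15 - 28*8) - 2665/2178 = (-3 - 15 - 4*56) - 2665*1/2178 = (-3 - 15 - 224) - 2665/2178 = -242 - 2665/2178 = -529741/2178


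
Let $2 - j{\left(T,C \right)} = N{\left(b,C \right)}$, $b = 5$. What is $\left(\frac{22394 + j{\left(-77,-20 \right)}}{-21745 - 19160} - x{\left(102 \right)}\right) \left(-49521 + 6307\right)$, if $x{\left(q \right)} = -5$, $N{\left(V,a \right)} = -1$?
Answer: $- \frac{7870479392}{40905} \approx -1.9241 \cdot 10^{5}$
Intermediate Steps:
$j{\left(T,C \right)} = 3$ ($j{\left(T,C \right)} = 2 - -1 = 2 + 1 = 3$)
$\left(\frac{22394 + j{\left(-77,-20 \right)}}{-21745 - 19160} - x{\left(102 \right)}\right) \left(-49521 + 6307\right) = \left(\frac{22394 + 3}{-21745 - 19160} - -5\right) \left(-49521 + 6307\right) = \left(\frac{22397}{-40905} + 5\right) \left(-43214\right) = \left(22397 \left(- \frac{1}{40905}\right) + 5\right) \left(-43214\right) = \left(- \frac{22397}{40905} + 5\right) \left(-43214\right) = \frac{182128}{40905} \left(-43214\right) = - \frac{7870479392}{40905}$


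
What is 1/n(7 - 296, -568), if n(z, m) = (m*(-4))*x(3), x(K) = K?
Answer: 1/6816 ≈ 0.00014671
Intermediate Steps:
n(z, m) = -12*m (n(z, m) = (m*(-4))*3 = -4*m*3 = -12*m)
1/n(7 - 296, -568) = 1/(-12*(-568)) = 1/6816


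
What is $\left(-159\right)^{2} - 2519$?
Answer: $22762$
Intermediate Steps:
$\left(-159\right)^{2} - 2519 = 25281 - 2519 = 22762$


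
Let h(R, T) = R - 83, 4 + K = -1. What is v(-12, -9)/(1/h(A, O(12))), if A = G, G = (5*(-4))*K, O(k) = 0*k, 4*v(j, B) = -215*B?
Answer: 32895/4 ≈ 8223.8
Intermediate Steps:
K = -5 (K = -4 - 1 = -5)
v(j, B) = -215*B/4 (v(j, B) = (-215*B)/4 = -215*B/4)
O(k) = 0
G = 100 (G = (5*(-4))*(-5) = -20*(-5) = 100)
A = 100
h(R, T) = -83 + R
v(-12, -9)/(1/h(A, O(12))) = (-215/4*(-9))/(1/(-83 + 100)) = 1935/(4*(1/17)) = (1935/4)*17 = 32895/4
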